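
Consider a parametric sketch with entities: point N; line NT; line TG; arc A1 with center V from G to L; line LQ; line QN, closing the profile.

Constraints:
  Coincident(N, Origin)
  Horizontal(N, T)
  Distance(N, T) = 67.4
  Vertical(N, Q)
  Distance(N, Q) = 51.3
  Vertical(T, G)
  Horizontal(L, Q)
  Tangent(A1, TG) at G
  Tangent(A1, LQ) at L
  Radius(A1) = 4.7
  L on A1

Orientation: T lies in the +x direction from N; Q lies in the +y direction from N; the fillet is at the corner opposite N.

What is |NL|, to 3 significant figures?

81.0

The virtual corner opposite N is at (67.4, 51.3). Since A1 is tangent to TG there, VG ⟂ TG and since A1 is tangent to LQ there, VL ⟂ LQ, with radius 4.7, so the center V sits 4.7 in from both sides at V = (62.7, 46.6). That places the tangent points at G = (67.4, 46.6) on TG and L = (62.7, 51.3) on LQ. Then |NL| = |L − N| = 81.0.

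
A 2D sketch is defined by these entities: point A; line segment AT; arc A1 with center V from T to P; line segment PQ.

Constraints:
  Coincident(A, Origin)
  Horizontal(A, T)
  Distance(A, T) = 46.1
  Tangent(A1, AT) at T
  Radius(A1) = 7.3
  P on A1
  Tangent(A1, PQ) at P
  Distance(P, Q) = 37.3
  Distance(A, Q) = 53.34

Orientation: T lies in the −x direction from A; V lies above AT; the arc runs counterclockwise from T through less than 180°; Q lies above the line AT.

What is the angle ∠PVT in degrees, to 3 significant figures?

79.4°

Checks: |VP| = 7.300 ✓; ∠(VP, PQ) = 90.00° ✓; |PQ| = 37.30 ✓; |AQ| = 53.34 ✓.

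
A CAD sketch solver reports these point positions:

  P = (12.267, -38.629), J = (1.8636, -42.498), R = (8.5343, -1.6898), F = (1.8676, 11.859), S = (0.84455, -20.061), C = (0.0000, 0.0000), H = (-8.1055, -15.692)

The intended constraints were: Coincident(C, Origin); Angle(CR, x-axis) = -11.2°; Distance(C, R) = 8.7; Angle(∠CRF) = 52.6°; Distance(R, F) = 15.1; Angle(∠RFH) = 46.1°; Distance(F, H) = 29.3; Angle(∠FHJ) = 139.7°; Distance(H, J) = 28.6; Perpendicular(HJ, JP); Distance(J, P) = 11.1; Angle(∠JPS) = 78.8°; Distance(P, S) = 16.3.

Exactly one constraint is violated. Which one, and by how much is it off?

Distance(P, S) = 16.3 — off by 5.50.

C = (0.00, 0.00) ✓; CR at -11.20° ✓; |CR| = 8.700 ✓; ∠CRF = 52.60° ✓; |RF| = 15.10 ✓; ∠RFH = 46.10° ✓; |FH| = 29.30 ✓; ∠FHJ = 139.7° ✓; |HJ| = 28.60 ✓; ∠(HJ, JP) = 90.00° ✓; |JP| = 11.10 ✓; ∠JPS = 78.80° ✓; |PS| = 21.80 ✗.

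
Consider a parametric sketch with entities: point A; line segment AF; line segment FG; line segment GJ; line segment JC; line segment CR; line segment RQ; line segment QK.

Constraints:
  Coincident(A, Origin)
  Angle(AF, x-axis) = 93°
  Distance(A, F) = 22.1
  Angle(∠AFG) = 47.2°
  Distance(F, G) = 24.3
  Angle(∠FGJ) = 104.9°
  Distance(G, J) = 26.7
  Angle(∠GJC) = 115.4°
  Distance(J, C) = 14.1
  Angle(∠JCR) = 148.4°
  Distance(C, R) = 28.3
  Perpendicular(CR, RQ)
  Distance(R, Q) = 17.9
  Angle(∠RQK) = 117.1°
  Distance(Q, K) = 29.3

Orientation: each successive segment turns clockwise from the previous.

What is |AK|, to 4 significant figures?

11.94

CR is perpendicular to RQ, so RQ runs at 58.90°; with |RQ| = 17.9, Q = (-22.81, 12.12). ∠RQK = 117.1° gives QK at -4.000° from the x-axis; with |QK| = 29.3, K = (6.414, 10.08). Then |AK| = |K − A| = 11.94.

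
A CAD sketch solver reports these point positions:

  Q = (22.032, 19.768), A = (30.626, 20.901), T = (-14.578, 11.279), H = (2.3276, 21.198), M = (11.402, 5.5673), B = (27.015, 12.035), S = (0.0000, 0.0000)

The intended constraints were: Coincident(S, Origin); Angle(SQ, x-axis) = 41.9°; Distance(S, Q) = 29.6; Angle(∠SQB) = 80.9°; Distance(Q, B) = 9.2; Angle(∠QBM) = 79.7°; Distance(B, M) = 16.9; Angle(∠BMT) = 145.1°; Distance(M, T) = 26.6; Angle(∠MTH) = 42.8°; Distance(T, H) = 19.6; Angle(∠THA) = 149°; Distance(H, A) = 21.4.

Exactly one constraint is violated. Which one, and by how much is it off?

Distance(H, A) = 21.4 — off by 6.90.

S = (0.00, 0.00) ✓; SQ at 41.90° ✓; |SQ| = 29.60 ✓; ∠SQB = 80.90° ✓; |QB| = 9.199 ✓; ∠QBM = 79.70° ✓; |BM| = 16.90 ✓; ∠BMT = 145.1° ✓; |MT| = 26.60 ✓; ∠MTH = 42.80° ✓; |TH| = 19.60 ✓; ∠THA = 149.0° ✓; |HA| = 28.30 ✗.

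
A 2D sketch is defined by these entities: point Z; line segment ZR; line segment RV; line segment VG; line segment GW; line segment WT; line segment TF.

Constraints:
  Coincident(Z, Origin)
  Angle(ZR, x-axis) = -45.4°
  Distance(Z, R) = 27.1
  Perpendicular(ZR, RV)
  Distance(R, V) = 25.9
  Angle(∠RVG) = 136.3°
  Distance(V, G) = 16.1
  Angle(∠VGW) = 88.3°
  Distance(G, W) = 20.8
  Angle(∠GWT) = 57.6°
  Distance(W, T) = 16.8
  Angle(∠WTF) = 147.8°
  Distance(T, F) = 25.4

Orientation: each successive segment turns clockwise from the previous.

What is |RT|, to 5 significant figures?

21.318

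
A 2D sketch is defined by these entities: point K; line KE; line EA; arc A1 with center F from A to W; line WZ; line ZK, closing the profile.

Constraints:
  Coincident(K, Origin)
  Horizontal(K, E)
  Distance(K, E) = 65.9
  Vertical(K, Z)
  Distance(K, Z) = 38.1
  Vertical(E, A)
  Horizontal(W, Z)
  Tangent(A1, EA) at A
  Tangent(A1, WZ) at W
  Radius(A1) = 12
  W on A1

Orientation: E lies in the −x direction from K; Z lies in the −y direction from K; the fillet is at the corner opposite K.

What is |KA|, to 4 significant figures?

70.88

K is at the origin; K and E share the same y with |KE| = 65.9 and E on the −x side, so E = (-65.90, 0.000). KZ is vertical with |KZ| = 38.1 and Z on the −y side, so Z = (0.000, -38.10). The virtual corner opposite K is at (-65.90, -38.10). Since A1 is tangent to EA there, FA ⟂ EA and since A1 is tangent to WZ there, FW ⟂ WZ, with radius 12.0, so the center F sits 12.0 in from both sides at F = (-53.90, -26.10). That places the tangent points at A = (-65.90, -26.10) on EA and W = (-53.90, -38.10) on WZ. Then |KA| = |A − K| = 70.88.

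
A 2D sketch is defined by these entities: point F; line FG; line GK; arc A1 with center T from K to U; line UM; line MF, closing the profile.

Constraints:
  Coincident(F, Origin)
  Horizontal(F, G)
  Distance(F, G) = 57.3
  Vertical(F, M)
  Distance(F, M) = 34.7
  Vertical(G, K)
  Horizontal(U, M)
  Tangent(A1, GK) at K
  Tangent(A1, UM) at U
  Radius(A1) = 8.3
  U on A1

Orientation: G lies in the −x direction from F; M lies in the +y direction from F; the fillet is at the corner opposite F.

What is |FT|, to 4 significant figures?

55.66

F is at the origin; FG is horizontal with |FG| = 57.3 and G on the −x side, so G = (-57.30, 0.000). FM is vertical with |FM| = 34.7 and M on the +y side, so M = (0.000, 34.70). The virtual corner opposite F is at (-57.30, 34.70). A1 meets GK tangentially, so TK is at right angles to GK and tangency of A1 to UM means the radius TU is perpendicular to UM, with radius 8.3, so the center T sits 8.3 in from both sides at T = (-49.00, 26.40). Then |FT| = |T − F| = 55.66.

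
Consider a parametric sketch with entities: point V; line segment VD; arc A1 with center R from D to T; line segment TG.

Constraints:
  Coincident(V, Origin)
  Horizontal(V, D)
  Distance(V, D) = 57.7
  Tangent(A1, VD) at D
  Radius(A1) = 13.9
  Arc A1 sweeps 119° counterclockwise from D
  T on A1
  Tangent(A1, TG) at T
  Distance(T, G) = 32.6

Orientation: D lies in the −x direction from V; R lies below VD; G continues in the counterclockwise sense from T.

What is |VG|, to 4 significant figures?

73.06

V is at the origin; V and D share the same y with |VD| = 57.7 and D on the −x side, so D = (-57.70, 0.000). The tangent condition forces RD to be normal to VD, so R = D + (0, -13.9) = (-57.70, -13.90). On A1, D sits at bearing 90° from R; a 119° counterclockwise sweep puts T at bearing 209°, so T = R + 13.9·(cos 209°, sin 209°) = (-69.86, -20.64). Tangency of A1 to TG means the radius RT is perpendicular to TG, so TG runs along (−sin 209°, cos 209°); with |TG| = 32.6, G = (-54.05, -49.15). Then |VG| = |G − V| = 73.06.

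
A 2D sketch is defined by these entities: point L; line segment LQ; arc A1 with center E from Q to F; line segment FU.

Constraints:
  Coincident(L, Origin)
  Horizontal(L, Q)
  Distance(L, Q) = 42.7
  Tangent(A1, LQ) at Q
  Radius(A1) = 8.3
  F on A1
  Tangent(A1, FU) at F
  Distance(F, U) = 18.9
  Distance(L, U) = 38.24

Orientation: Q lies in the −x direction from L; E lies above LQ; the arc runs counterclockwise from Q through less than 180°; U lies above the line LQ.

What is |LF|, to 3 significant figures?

35.2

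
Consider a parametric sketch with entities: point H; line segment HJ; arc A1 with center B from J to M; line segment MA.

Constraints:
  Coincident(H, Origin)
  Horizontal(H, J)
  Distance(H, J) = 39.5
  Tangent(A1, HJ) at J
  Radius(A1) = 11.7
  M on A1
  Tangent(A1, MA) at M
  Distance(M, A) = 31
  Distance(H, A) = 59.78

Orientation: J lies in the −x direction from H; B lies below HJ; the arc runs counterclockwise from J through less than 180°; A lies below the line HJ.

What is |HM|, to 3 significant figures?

52.9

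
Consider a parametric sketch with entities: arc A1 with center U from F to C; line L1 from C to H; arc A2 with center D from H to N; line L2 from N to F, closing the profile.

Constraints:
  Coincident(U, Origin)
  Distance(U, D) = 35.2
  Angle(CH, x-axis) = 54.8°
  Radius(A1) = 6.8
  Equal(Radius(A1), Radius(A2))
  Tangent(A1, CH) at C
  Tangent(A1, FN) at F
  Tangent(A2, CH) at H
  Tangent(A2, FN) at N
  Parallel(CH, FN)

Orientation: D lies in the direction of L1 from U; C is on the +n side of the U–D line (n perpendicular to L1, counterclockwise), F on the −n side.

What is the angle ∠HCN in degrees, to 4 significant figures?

21.12°

Tangency of A1 to both parallel lines with radius 6.8 puts C and F at U ± 6.8·n: C = (-5.557, 3.920), F = (5.557, -3.920). Equal radii place H and N the same way about D: H = D + 6.8·n = (14.73, 32.68), N = D − 6.8·n = (25.85, 24.84). Then cos ∠HCN = CH·CN / (|CH||CN|), giving 21.12°.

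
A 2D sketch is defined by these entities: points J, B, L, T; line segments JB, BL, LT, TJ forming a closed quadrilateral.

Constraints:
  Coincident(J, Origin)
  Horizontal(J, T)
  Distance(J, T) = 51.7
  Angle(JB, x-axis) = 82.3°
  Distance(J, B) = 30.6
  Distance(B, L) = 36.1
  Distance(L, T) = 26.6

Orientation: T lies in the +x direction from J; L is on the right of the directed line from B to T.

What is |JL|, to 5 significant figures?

25.137

J is at the origin; J and T share the same y with |JT| = 51.7 and T in +x, so T = (51.7, 0). JB runs at 82.3° with |JB| = 30.6, so B = (4.1000, 30.324). L is determined by |BL| = 36.1 and |LT| = 26.6 together: it lies at the intersection of circle(B, 36.1) and circle(T, 26.6). With |BT| = 56.439, the foot of the radical line on BT is 33.496 from B and the perpendicular offset is √(36.1² − 33.496²) = 13.461. Taking the right-of-BT solution: L = (25.118, 0.97344).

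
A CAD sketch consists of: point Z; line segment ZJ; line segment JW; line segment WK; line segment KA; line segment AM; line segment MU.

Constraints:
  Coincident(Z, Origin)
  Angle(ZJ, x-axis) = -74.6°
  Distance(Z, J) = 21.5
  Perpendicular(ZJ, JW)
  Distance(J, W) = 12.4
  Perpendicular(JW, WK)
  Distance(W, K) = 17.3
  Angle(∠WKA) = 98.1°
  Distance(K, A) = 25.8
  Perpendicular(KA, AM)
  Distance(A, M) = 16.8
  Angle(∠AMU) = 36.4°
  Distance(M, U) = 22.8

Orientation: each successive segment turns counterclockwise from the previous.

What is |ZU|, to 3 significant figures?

1.05

KA ⟂ AM, so AM runs at -82.7°; with |AM| = 16.8, M = (-10.4, -20.7). ∠AMU = 36.4° gives MU at 60.9° from the x-axis; with |MU| = 22.8, U = (0.702, -0.776). Then |ZU| = |U − Z| = 1.05.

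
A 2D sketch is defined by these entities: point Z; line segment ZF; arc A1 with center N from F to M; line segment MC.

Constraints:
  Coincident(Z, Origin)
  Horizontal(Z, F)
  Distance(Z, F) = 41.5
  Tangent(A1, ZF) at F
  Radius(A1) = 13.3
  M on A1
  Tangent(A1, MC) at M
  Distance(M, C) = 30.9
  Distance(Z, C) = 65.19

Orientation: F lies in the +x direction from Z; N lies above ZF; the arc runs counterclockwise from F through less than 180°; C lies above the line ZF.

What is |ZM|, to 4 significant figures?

56.88

Z is at the origin; Z and F share the same y with |ZF| = 41.5 and F on the +x side, so F = (41.50, 0.000). Tangency of A1 to ZF means the radius NF is perpendicular to ZF, so N = F + (0, 13.3) = (41.50, 13.30). Since NM ⟂ MC (tangency), |NC| = √(13.3² + 30.9²) = 33.64 regardless of where M sits on A1. So C lies on both circle(Z, 65.19) and circle(N, 33.64); the above-ZF intersection is C = (45.48, 46.70). M is the foot of the tangent from C: M = (54.25, 17.08).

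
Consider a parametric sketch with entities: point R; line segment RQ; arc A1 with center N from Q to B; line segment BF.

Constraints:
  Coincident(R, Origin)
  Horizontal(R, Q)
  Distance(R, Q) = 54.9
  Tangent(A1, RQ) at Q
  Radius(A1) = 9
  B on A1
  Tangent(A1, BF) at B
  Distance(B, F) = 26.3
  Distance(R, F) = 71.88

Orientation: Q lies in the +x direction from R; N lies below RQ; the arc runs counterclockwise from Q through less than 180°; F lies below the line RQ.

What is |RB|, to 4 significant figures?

49.52

R is at the origin; R and Q share the same y with |RQ| = 54.9 and Q on the +x side, so Q = (54.90, 0.000). Tangency of A1 to RQ means the radius NQ is perpendicular to RQ, so N = Q + (0, -9) = (54.90, -9.000). Since NB ⟂ BF (tangency), |NF| = √(9.0² + 26.3²) = 27.80 regardless of where B sits on A1. So F lies on both circle(R, 71.88) and circle(N, 27.80); the below-RQ intersection is F = (62.34, -35.78). B is the foot of the tangent from F: B = (47.48, -14.09).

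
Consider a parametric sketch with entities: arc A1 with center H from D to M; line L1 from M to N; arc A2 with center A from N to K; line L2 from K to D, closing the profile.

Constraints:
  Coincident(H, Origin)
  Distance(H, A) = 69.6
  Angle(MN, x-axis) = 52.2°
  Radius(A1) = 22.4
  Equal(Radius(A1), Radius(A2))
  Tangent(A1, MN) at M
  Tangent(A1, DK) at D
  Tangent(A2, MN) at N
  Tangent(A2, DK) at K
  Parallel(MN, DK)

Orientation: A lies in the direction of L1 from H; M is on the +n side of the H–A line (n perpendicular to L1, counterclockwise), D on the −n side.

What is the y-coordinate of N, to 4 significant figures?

68.72

The slot axis is L1's direction at 52.2°, so u = (cos 52.2°, sin 52.2°) = (0.6129, 0.7902) and n = (−sin 52.2°, cos 52.2°) = (-0.7902, 0.6129). H is at the origin and A lies 69.6 along u from H, so A = 69.6·u = (42.66, 54.99). Tangency of A1 to both parallel lines with radius 22.4 puts M and D at H ± 22.4·n: M = (-17.70, 13.73), D = (17.70, -13.73). Equal radii place N and K the same way about A: N = A + 22.4·n = (24.96, 68.72), K = A − 22.4·n = (60.36, 41.27). So N.y = 68.72.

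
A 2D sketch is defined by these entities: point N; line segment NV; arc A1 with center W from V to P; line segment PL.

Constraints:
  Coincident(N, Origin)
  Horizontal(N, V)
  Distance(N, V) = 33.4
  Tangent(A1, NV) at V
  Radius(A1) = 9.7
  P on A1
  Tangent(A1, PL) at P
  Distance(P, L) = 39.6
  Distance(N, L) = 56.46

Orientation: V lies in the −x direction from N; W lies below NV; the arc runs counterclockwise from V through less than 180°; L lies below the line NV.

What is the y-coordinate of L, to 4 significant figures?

-49.88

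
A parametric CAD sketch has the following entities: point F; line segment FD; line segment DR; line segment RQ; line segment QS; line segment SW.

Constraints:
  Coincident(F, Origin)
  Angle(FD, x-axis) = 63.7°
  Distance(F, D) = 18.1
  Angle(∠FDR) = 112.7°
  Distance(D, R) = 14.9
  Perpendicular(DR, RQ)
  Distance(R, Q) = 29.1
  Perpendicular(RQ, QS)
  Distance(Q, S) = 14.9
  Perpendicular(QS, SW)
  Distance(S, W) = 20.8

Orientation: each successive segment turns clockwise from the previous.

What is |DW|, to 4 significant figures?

8.300

F is at the origin; FD runs at 63.7° with length 18.1, so D = (8.020, 16.23). ∠FDR = 112.7° gives DR at -3.600° from the x-axis; with |DR| = 14.9, R = (22.89, 15.29). DR is perpendicular to RQ, so RQ runs at -93.60°; with |RQ| = 29.1, Q = (21.06, -13.75). The perpendicularity gives QS at right angles to RQ, so QS runs at 176.4°; with |QS| = 14.9, S = (6.192, -12.82). QS is perpendicular to SW, so SW runs at 86.40°; with |SW| = 20.8, W = (7.498, 7.943). Then |DW| = |W − D| = 8.300.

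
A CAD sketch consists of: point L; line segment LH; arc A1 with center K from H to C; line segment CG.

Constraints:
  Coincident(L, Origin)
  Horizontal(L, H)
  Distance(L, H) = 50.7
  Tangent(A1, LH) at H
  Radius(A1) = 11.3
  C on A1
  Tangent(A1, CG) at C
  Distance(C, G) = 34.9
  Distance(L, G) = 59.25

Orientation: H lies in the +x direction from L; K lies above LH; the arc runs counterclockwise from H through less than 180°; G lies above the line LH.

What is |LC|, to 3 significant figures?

62.3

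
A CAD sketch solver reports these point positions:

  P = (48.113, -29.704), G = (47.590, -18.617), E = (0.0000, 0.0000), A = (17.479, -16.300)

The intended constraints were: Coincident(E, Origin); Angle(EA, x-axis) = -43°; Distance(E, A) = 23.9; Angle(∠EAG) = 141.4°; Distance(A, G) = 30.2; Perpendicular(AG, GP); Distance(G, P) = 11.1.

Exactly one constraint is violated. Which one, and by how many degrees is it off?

Perpendicular(AG, GP) — off by 7.10°.

E = (0.00, 0.00) ✓; EA at -43.00° ✓; |EA| = 23.90 ✓; ∠EAG = 141.4° ✓; |AG| = 30.20 ✓; ∠(AG, GP) = 82.90° ✗; |GP| = 11.10 ✓.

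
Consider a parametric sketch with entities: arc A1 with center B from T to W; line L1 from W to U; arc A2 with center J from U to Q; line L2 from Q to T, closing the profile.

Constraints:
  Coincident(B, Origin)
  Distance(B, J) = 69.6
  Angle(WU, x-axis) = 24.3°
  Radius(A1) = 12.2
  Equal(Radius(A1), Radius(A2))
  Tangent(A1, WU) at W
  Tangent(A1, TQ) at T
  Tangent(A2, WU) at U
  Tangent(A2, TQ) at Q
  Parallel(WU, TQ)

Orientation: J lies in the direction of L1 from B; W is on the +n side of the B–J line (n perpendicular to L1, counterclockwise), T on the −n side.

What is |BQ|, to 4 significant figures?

70.66

Tangency of A1 to both parallel lines with radius 12.2 puts W and T at B ± 12.2·n: W = (-5.020, 11.12), T = (5.020, -11.12). Equal radii place U and Q the same way about J: U = J + 12.2·n = (58.41, 39.76), Q = J − 12.2·n = (68.45, 17.52). Then |BQ| = |Q − B| = 70.66.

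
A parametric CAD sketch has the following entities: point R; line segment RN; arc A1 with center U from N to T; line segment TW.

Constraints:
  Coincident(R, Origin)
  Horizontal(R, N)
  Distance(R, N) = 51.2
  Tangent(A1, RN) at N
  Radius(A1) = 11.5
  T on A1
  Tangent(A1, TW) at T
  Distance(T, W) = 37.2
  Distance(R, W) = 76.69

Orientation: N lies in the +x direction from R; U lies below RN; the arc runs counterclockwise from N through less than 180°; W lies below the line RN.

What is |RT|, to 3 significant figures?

44.3

Checks: ∠(UN, NR) = 90.00° ✓; |UT| = 11.50 ✓; ∠(UT, TW) = 90.00° ✓; |TW| = 37.20 ✓; |RW| = 76.69 ✓.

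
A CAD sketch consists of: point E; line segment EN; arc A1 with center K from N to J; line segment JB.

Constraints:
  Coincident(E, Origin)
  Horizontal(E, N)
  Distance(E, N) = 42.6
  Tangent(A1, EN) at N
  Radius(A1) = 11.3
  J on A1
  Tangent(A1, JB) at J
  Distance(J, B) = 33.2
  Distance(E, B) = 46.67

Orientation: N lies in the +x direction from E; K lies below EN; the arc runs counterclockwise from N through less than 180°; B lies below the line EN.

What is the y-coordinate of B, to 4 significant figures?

-40.50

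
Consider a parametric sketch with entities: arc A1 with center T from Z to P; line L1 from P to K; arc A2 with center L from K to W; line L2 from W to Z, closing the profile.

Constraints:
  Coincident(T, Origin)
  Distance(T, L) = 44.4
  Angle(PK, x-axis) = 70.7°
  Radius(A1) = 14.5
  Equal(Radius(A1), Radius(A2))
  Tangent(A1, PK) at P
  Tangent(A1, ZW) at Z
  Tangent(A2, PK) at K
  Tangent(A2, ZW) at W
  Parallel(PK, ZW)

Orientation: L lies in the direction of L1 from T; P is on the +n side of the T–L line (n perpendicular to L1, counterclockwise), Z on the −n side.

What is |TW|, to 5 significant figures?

46.708

Tangency of A1 to both parallel lines with radius 14.5 puts P and Z at T ± 14.5·n: P = (-13.685, 4.7925), Z = (13.685, -4.7925). Equal radii place K and W the same way about L: K = L + 14.5·n = (0.98973, 46.697), W = L − 14.5·n = (28.360, 37.112). Then |TW| = |W − T| = 46.708.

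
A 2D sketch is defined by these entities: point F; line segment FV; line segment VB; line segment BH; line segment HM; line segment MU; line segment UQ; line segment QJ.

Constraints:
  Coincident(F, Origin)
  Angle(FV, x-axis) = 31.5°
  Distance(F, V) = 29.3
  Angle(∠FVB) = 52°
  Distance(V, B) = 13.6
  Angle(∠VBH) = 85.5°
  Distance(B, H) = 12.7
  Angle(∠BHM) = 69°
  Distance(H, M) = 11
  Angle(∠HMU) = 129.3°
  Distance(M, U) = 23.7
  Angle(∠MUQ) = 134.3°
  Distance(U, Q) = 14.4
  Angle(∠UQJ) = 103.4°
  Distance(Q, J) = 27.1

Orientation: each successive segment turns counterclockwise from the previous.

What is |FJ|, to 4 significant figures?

43.58

F is at the origin; FV runs at 31.5° with length 29.3, so V = (24.98, 15.31). ∠FVB = 52.0° gives VB at 159.5° from the x-axis; with |VB| = 13.6, B = (12.24, 20.07). ∠VBH = 85.5° gives BH at -106.0° from the x-axis; with |BH| = 12.7, H = (8.743, 7.864). ∠BHM = 69.0° gives HM at 5.000° from the x-axis; with |HM| = 11.0, M = (19.70, 8.823). ∠HMU = 129.3° gives MU at 55.70° from the x-axis; with |MU| = 23.7, U = (33.06, 28.40). ∠MUQ = 134.3° gives UQ at 101.4° from the x-axis; with |UQ| = 14.4, Q = (30.21, 42.52). ∠UQJ = 103.4° gives QJ at 178.0° from the x-axis; with |QJ| = 27.1, J = (3.127, 43.46). Then |FJ| = |J − F| = 43.58.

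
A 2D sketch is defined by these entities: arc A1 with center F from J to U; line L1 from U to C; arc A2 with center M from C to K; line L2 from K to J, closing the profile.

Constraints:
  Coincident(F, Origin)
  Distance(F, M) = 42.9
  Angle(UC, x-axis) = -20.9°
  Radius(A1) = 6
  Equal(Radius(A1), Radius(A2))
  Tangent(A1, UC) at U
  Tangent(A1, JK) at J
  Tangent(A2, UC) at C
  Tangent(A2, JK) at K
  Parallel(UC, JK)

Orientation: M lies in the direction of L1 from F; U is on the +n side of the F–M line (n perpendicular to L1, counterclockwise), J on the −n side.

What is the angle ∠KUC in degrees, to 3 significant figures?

15.6°

The slot axis is L1's direction at -20.9°, so u = (cos -20.9°, sin -20.9°) = (0.934, -0.357) and n = (−sin -20.9°, cos -20.9°) = (0.357, 0.934). F is at the origin and M lies 42.9 along u from F, so M = 42.9·u = (40.1, -15.3). Tangency of A1 to both parallel lines with radius 6.0 puts U and J at F ± 6.0·n: U = (2.14, 5.61), J = (-2.14, -5.61). Equal radii place C and K the same way about M: C = M + 6.0·n = (42.2, -9.70), K = M − 6.0·n = (37.9, -20.9). Then cos ∠KUC = UK·UC / (|UK||UC|), giving 15.6°.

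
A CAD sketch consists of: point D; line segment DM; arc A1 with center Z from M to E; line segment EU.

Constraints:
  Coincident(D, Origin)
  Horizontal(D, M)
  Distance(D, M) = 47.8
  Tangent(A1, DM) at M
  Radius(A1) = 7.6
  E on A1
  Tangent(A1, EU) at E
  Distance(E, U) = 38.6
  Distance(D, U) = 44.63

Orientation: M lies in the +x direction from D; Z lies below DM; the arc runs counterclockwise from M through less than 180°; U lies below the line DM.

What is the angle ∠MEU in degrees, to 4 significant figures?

148.9°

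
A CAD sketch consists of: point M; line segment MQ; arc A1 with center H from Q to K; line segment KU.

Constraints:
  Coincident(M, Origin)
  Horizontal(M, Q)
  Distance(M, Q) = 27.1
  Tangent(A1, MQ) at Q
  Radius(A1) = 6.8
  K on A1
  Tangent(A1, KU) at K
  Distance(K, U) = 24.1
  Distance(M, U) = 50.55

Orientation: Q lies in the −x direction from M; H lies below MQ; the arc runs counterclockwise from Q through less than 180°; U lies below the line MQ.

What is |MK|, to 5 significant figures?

33.478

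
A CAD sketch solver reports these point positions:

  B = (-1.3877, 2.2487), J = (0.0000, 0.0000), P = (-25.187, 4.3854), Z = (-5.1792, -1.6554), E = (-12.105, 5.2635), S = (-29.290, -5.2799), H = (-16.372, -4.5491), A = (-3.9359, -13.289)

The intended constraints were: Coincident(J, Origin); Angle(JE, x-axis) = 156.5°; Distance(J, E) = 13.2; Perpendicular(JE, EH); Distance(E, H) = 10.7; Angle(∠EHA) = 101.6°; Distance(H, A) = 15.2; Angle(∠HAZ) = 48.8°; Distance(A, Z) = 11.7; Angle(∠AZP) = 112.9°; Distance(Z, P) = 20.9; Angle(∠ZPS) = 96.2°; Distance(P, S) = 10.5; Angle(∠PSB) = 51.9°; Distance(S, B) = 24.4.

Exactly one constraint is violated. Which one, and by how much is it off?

Distance(S, B) = 24.4 — off by 4.50.

J = (0.00, 0.00) ✓; JE at 156.5° ✓; |JE| = 13.20 ✓; ∠(JE, EH) = 90.00° ✓; |EH| = 10.70 ✓; ∠EHA = 101.6° ✓; |HA| = 15.20 ✓; ∠HAZ = 48.80° ✓; |AZ| = 11.70 ✓; ∠AZP = 112.9° ✓; |ZP| = 20.90 ✓; ∠ZPS = 96.20° ✓; |PS| = 10.50 ✓; ∠PSB = 51.90° ✓; |SB| = 28.90 ✗.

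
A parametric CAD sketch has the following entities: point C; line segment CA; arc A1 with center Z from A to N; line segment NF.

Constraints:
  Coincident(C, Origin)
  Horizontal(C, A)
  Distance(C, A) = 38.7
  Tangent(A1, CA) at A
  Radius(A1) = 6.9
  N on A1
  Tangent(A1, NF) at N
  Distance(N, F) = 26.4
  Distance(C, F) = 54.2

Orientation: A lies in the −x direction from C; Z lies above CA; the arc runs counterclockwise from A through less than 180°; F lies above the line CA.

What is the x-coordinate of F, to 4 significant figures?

-42.25

C is at the origin; C and A share the same y with |CA| = 38.7 and A on the −x side, so A = (-38.70, 0.000). The tangent condition forces ZA to be normal to CA, so Z = A + (0, 6.9) = (-38.70, 6.900). Since ZN ⟂ NF (tangency), |ZF| = √(6.9² + 26.4²) = 27.29 regardless of where N sits on A1. So F lies on both circle(C, 54.2) and circle(Z, 27.29); the above-CA intersection is F = (-42.25, 33.96). N is the foot of the tangent from F: N = (-32.31, 9.497).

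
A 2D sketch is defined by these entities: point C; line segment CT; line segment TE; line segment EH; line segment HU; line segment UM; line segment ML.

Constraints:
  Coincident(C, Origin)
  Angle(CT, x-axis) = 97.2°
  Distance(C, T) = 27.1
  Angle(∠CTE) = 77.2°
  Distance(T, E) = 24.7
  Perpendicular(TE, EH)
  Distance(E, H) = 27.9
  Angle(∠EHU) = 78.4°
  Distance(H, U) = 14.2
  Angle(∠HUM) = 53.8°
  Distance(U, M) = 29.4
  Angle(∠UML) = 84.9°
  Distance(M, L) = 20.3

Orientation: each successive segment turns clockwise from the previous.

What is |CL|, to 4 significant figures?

39.12

∠HUM = 53.8° gives UM at 36.60° from the x-axis; with |UM| = 29.4, M = (28.50, 18.44). ∠UML = 84.9° gives ML at -58.50° from the x-axis; with |ML| = 20.3, L = (39.11, 1.129). Then |CL| = |L − C| = 39.12.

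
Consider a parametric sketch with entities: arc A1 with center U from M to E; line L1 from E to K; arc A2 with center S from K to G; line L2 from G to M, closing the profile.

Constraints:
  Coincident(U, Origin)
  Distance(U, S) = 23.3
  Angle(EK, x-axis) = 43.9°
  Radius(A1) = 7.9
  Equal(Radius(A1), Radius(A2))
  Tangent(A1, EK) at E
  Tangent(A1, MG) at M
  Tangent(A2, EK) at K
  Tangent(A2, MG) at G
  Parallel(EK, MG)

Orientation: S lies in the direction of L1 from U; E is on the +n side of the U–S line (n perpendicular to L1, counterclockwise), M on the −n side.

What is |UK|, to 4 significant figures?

24.60

The slot axis is L1's direction at 43.9°, so u = (cos 43.9°, sin 43.9°) = (0.7206, 0.6934) and n = (−sin 43.9°, cos 43.9°) = (-0.6934, 0.7206). U is at the origin and S lies 23.3 along u from U, so S = 23.3·u = (16.79, 16.16). Tangency of A1 to both parallel lines with radius 7.9 puts E and M at U ± 7.9·n: E = (-5.478, 5.692), M = (5.478, -5.692). Equal radii place K and G the same way about S: K = S + 7.9·n = (11.31, 21.85), G = S − 7.9·n = (22.27, 10.46). Then |UK| = |K − U| = 24.60.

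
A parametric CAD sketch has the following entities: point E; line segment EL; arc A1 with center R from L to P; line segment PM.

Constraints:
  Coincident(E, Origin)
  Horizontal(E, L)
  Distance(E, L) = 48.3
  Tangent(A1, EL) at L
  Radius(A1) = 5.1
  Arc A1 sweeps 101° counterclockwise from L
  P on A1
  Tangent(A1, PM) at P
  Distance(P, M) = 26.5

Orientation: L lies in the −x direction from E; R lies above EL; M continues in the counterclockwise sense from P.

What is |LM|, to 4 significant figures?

32.09

E is at the origin; E and L share the same y with |EL| = 48.3 and L on the −x side, so L = (-48.30, 0.000). Tangency of A1 to EL means the radius RL is perpendicular to EL, so R = L + (0, 5.1) = (-48.30, 5.100). On A1, L sits at bearing -90° from R; a 101° counterclockwise sweep puts P at bearing 11°, so P = R + 5.1·(cos 11°, sin 11°) = (-43.29, 6.073). Since A1 is tangent to PM there, RP ⟂ PM, so PM runs along (−sin 11°, cos 11°); with |PM| = 26.5, M = (-48.35, 32.09). Then |LM| = |M − L| = 32.09.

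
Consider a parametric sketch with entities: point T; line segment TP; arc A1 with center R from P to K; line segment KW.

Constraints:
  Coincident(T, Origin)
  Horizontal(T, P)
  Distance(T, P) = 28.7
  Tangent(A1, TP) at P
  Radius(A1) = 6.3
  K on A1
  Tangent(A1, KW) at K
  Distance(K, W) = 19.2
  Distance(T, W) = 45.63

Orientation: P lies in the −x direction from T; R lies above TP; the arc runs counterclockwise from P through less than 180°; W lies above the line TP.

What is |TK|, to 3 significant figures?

26.9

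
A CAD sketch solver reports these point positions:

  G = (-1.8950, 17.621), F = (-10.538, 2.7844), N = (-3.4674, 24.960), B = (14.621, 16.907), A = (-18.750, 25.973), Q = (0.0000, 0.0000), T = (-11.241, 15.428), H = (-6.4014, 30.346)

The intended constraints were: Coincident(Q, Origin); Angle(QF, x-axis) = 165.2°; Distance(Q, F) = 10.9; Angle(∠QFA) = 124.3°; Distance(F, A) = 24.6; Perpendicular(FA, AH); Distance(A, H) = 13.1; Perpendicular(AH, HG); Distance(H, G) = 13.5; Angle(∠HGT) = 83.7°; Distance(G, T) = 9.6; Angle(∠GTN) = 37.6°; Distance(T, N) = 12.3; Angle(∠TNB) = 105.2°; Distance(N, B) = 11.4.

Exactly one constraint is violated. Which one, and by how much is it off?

Distance(N, B) = 11.4 — off by 8.40.

Q = (0.00, 0.00) ✓; QF at 165.2° ✓; |QF| = 10.90 ✓; ∠QFA = 124.3° ✓; |FA| = 24.60 ✓; ∠(FA, AH) = 90.00° ✓; |AH| = 13.10 ✓; ∠(AH, HG) = 90.00° ✓; |HG| = 13.50 ✓; ∠HGT = 83.70° ✓; |GT| = 9.600 ✓; ∠GTN = 37.60° ✓; |TN| = 12.30 ✓; ∠TNB = 105.2° ✓; |NB| = 19.80 ✗.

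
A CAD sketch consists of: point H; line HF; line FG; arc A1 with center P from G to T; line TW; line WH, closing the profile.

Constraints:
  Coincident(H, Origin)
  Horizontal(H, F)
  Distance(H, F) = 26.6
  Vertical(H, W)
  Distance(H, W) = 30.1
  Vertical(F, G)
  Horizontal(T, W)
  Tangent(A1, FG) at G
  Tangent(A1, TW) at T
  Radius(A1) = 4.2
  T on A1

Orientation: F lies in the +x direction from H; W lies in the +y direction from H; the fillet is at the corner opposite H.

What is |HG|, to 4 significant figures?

37.13

H is at the origin; H and F share the same y with |HF| = 26.6 and F on the +x side, so F = (26.60, 0.000). H and W share the same x with |HW| = 30.1 and W on the +y side, so W = (0.000, 30.10). The virtual corner opposite H is at (26.60, 30.10). The tangent condition forces PG to be normal to FG and since A1 is tangent to TW there, PT ⟂ TW, with radius 4.2, so the center P sits 4.2 in from both sides at P = (22.40, 25.90). That places the tangent points at G = (26.60, 25.90) on FG and T = (22.40, 30.10) on TW. Then |HG| = |G − H| = 37.13.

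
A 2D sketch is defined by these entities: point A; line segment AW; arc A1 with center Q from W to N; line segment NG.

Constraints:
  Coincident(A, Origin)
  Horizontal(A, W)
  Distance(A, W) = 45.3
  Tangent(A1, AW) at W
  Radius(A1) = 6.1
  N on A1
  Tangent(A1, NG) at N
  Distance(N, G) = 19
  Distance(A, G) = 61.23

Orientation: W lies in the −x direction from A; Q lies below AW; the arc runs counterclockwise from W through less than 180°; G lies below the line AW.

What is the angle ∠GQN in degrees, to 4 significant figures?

72.20°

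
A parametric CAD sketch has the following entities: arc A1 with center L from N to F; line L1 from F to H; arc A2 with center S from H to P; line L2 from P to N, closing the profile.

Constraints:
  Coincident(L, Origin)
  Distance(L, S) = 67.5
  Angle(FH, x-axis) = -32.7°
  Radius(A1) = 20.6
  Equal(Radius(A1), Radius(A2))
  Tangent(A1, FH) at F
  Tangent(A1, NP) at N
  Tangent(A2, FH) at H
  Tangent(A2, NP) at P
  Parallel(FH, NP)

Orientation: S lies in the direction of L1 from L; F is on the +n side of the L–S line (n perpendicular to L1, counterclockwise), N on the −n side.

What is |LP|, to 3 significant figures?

70.6

Tangency of A1 to both parallel lines with radius 20.6 puts F and N at L ± 20.6·n: F = (11.1, 17.3), N = (-11.1, -17.3). Equal radii place H and P the same way about S: H = S + 20.6·n = (67.9, -19.1), P = S − 20.6·n = (45.7, -53.8). Then |LP| = |P − L| = 70.6.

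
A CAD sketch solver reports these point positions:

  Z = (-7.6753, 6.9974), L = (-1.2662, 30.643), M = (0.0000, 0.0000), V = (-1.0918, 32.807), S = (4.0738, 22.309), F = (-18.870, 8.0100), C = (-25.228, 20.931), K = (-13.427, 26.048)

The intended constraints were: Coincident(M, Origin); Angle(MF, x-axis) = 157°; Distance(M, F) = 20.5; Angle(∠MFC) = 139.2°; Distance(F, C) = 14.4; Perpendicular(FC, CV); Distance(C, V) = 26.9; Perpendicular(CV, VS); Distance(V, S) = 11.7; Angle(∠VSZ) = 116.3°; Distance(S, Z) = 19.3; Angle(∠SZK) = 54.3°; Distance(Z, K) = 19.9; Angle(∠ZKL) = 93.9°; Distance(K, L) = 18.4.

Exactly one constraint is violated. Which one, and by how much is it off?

Distance(K, L) = 18.4 — off by 5.40.

M = (0.00, 0.00) ✓; MF at 157.0° ✓; |MF| = 20.50 ✓; ∠MFC = 139.2° ✓; |FC| = 14.40 ✓; ∠(FC, CV) = 90.00° ✓; |CV| = 26.90 ✓; ∠(CV, VS) = 90.00° ✓; |VS| = 11.70 ✓; ∠VSZ = 116.3° ✓; |SZ| = 19.30 ✓; ∠SZK = 54.30° ✓; |ZK| = 19.90 ✓; ∠ZKL = 93.90° ✓; |KL| = 13.00 ✗.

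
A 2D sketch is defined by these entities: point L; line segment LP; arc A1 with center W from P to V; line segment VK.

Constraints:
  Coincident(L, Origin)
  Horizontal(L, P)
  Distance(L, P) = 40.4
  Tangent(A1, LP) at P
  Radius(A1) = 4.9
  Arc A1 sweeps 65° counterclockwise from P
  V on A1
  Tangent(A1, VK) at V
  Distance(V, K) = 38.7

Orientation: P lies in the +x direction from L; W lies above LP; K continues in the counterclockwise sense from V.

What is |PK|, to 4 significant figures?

43.23

L is at the origin; L and P share the same y with |LP| = 40.4 and P on the +x side, so P = (40.40, 0.000). Tangency of A1 to LP means the radius WP is perpendicular to LP, so W = P + (0, 4.9) = (40.40, 4.900). On A1, P sits at bearing -90° from W; a 65° counterclockwise sweep puts V at bearing -25°, so V = W + 4.9·(cos -25°, sin -25°) = (44.84, 2.829). A1 meets VK tangentially, so WV is at right angles to VK, so VK runs along (−sin -25°, cos -25°); with |VK| = 38.7, K = (61.20, 37.90). Then |PK| = |K − P| = 43.23.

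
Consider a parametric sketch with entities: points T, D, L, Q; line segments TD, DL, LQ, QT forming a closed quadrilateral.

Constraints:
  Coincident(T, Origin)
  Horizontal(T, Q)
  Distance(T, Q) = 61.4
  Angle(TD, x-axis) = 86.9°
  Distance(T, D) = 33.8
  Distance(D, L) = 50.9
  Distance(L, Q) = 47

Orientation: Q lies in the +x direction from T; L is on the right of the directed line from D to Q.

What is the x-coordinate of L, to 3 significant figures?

16.8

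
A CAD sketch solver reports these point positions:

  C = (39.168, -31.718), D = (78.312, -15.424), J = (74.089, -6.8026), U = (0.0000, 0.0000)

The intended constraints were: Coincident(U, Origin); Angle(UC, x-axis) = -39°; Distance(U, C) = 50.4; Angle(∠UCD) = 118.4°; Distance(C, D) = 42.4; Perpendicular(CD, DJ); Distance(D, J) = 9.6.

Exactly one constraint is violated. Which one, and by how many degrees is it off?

Perpendicular(CD, DJ) — off by 3.50°.

U = (0.00, 0.00) ✓; UC at -39.00° ✓; |UC| = 50.40 ✓; ∠UCD = 118.4° ✓; |CD| = 42.40 ✓; ∠(CD, DJ) = 93.50° ✗; |DJ| = 9.600 ✓.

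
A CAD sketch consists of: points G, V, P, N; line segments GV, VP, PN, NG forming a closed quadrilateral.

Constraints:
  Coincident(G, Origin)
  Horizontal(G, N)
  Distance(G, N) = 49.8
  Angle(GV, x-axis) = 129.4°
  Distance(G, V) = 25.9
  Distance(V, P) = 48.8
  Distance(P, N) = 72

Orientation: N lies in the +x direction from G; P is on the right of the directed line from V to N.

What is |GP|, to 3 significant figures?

33.0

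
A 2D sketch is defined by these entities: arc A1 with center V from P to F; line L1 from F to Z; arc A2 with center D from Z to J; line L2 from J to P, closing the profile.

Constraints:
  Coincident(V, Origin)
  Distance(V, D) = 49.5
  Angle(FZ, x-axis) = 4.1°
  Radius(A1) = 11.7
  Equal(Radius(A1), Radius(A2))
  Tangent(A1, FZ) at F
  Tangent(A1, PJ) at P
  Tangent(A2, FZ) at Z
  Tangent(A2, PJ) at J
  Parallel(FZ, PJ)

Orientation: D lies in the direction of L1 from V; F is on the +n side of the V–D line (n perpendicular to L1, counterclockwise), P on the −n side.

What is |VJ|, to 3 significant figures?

50.9

The slot axis is L1's direction at 4.1°, so u = (cos 4.1°, sin 4.1°) = (0.997, 0.0715) and n = (−sin 4.1°, cos 4.1°) = (-0.0715, 0.997). V is at the origin and D lies 49.5 along u from V, so D = 49.5·u = (49.4, 3.54). Tangency of A1 to both parallel lines with radius 11.7 puts F and P at V ± 11.7·n: F = (-0.837, 11.7), P = (0.837, -11.7). Equal radii place Z and J the same way about D: Z = D + 11.7·n = (48.5, 15.2), J = D − 11.7·n = (50.2, -8.13). Then |VJ| = |J − V| = 50.9.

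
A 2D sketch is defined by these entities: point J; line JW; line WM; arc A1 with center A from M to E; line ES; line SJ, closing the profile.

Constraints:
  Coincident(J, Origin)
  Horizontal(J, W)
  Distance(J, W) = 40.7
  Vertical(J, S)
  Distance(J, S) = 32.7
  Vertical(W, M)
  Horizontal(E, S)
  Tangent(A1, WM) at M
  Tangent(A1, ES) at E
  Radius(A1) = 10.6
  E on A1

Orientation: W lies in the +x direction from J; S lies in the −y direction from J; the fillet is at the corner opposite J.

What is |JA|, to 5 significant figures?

37.342

J and S share the same x with |JS| = 32.7 and S on the −y side, so S = (0.0000, -32.700). The virtual corner opposite J is at (40.700, -32.700). The tangent condition forces AM to be normal to WM and tangency of A1 to ES means the radius AE is perpendicular to ES, with radius 10.6, so the center A sits 10.6 in from both sides at A = (30.100, -22.100). Then |JA| = |A − J| = 37.342.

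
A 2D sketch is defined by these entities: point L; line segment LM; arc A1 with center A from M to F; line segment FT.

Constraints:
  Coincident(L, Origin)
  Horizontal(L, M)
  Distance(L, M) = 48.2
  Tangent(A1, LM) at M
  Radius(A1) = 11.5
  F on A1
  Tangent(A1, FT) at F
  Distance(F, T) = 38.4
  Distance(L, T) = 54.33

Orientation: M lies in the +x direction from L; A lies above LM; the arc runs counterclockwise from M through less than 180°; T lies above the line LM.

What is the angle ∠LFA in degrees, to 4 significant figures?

26.88°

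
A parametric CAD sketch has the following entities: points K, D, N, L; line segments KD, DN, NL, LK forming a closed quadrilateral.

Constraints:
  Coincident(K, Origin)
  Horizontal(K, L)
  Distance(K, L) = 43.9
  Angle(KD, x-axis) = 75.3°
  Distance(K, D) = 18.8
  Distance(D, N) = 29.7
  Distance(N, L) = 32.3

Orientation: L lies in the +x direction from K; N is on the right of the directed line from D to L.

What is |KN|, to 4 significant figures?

16.79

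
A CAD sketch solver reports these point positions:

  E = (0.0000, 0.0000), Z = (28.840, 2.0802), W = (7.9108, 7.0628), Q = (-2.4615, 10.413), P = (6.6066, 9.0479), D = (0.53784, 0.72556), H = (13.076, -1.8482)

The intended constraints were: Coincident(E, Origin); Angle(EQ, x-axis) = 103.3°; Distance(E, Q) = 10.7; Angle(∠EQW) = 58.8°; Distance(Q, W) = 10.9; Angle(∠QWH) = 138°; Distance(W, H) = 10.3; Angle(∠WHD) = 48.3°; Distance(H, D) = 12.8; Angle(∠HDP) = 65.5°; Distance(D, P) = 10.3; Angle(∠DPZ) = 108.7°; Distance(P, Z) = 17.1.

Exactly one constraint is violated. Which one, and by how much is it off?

Distance(P, Z) = 17.1 — off by 6.20.

E = (0.00, 0.00) ✓; EQ at 103.3° ✓; |EQ| = 10.70 ✓; ∠EQW = 58.80° ✓; |QW| = 10.90 ✓; ∠QWH = 138.0° ✓; |WH| = 10.30 ✓; ∠WHD = 48.30° ✓; |HD| = 12.80 ✓; ∠HDP = 65.50° ✓; |DP| = 10.30 ✓; ∠DPZ = 108.7° ✓; |PZ| = 23.30 ✗.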